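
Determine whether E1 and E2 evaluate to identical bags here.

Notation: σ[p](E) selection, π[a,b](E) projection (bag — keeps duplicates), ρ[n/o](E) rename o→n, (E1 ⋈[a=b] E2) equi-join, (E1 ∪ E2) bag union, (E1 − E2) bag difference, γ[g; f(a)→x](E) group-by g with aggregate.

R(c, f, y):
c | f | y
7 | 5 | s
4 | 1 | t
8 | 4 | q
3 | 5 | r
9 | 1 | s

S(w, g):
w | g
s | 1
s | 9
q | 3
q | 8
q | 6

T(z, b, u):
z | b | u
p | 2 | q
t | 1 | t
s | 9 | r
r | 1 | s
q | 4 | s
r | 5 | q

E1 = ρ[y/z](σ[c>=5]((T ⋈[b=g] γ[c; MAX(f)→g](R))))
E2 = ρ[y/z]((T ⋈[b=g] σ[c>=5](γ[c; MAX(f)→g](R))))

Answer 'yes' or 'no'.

E1 row counts bottom-up:
  T → 6
  R → 5
  γ[c; MAX(f)→g](R) → 5
  (T ⋈[b=g] γ[c; MAX(f)→g](R)) → 7
  σ[c>=5]((T ⋈[b=g] γ[c; MAX(f)→g](R))) → 4
  ρ[y/z](σ[c>=5]((T ⋈[b=g] γ[c; MAX(f)→g](R)))) → 4
E2 row counts bottom-up:
  T → 6
  R → 5
  γ[c; MAX(f)→g](R) → 5
  σ[c>=5](γ[c; MAX(f)→g](R)) → 3
  (T ⋈[b=g] σ[c>=5](γ[c; MAX(f)→g](R))) → 4
  ρ[y/z]((T ⋈[b=g] σ[c>=5](γ[c; MAX(f)→g](R)))) → 4

E1 and E2 produce the same multiset:
y | b | u | c | g
q | 4 | s | 8 | 4
r | 1 | s | 9 | 1
r | 5 | q | 7 | 5
t | 1 | t | 9 | 1

yes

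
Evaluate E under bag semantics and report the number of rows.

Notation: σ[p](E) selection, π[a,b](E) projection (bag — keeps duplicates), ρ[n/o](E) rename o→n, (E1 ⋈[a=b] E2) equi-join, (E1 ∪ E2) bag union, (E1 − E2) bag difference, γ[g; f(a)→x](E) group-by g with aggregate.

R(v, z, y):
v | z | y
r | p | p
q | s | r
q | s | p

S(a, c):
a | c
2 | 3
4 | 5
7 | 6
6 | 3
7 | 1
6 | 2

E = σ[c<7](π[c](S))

Per-node cardinality:
  S → 6
  π[c](S) → 6
  σ[c<7](π[c](S)) → 6

|E| = 6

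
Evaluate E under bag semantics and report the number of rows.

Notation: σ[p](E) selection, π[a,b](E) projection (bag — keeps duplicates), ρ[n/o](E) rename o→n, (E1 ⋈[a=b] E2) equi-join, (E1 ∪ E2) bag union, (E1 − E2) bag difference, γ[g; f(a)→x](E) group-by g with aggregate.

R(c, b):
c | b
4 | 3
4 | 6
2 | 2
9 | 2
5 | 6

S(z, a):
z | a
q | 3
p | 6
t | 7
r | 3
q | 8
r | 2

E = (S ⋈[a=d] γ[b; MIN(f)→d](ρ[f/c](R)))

Per-node cardinality:
  S → 6
  R → 5
  ρ[f/c](R) → 5
  γ[b; MIN(f)→d](ρ[f/c](R)) → 3
  (S ⋈[a=d] γ[b; MIN(f)→d](ρ[f/c](R))) → 1

|E| = 1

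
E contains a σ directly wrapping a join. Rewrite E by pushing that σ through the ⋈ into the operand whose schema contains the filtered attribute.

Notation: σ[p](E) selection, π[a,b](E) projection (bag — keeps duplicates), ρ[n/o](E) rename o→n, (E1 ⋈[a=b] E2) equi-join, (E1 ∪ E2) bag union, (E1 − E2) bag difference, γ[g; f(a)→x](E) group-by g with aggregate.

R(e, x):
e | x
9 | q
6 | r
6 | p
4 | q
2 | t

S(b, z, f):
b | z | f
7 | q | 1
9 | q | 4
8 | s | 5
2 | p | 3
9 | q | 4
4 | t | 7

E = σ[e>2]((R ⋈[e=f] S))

σ filters on e, owned by the left side.
E' = (σ[e>2](R) ⋈[e=f] S)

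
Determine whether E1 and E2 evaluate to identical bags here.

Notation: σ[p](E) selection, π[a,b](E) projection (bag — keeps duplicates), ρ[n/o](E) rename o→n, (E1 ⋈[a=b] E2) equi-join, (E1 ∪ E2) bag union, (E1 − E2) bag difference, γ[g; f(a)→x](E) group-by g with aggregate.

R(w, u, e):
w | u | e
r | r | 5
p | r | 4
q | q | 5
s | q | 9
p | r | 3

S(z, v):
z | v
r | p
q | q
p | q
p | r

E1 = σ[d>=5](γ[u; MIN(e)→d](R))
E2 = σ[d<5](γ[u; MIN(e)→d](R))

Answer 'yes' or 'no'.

E1 per-node cardinality:
  R → 5
  γ[u; MIN(e)→d](R) → 2
  σ[d>=5](γ[u; MIN(e)→d](R)) → 1
E2 per-node cardinality:
  R → 5
  γ[u; MIN(e)→d](R) → 2
  σ[d<5](γ[u; MIN(e)→d](R)) → 1

E1 result:
u | d
q | 5
E2 result:
u | d
r | 3
Witness: ('r', 3) appears 0× in E1 but 1× in E2.

no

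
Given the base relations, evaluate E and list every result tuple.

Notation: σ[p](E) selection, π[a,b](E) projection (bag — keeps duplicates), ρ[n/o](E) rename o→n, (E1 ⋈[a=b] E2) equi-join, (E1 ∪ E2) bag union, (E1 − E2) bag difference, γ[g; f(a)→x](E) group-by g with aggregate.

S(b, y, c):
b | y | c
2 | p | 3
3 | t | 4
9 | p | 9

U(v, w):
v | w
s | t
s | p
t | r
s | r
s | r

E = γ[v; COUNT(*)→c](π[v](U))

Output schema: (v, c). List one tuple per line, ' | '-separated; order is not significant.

Stepwise |·|:
  U → 5
  π[v](U) → 5
  γ[v; COUNT(*)→c](π[v](U)) → 2

== RESULT ==
v | c
s | 4
t | 1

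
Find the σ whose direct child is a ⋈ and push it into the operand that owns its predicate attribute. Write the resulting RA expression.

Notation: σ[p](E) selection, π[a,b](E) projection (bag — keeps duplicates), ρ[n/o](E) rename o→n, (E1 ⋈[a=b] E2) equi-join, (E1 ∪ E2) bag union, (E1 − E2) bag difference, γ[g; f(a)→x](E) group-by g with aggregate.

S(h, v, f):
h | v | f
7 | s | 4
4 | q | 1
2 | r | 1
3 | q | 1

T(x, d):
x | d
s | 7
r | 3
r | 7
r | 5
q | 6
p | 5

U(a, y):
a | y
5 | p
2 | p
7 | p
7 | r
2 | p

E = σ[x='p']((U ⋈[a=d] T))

σ filters on x, owned by the right side.
E' = (U ⋈[a=d] σ[x='p'](T))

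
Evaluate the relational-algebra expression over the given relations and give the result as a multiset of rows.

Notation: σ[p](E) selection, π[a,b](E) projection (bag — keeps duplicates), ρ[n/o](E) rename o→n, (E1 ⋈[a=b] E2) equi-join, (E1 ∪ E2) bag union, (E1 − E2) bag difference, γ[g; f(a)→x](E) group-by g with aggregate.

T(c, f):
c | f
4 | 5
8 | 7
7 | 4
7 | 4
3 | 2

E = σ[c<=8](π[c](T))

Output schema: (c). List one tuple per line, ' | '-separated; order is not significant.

Stepwise |·|:
  T → 5
  π[c](T) → 5
  σ[c<=8](π[c](T)) → 5

== RESULT ==
c
3
4
7
7
8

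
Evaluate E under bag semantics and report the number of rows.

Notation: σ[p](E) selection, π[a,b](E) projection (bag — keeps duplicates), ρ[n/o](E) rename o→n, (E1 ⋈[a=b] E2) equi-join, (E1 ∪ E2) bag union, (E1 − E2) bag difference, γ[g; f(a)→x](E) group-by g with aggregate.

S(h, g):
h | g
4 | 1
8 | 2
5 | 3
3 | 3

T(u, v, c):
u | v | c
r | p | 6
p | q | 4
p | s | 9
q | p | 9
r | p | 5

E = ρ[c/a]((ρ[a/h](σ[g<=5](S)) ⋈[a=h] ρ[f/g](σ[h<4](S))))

Stepwise |·|:
  S → 4
  σ[g<=5](S) → 4
  ρ[a/h](σ[g<=5](S)) → 4
  S → 4
  σ[h<4](S) → 1
  ρ[f/g](σ[h<4](S)) → 1
  (ρ[a/h](σ[g<=5](S)) ⋈[a=h] ρ[f/g](σ[h<4](S))) → 1
  ρ[c/a]((ρ[a/h](σ[g<=5](S)) ⋈[a=h] ρ[f/g](σ[h<4](S)))) → 1

|E| = 1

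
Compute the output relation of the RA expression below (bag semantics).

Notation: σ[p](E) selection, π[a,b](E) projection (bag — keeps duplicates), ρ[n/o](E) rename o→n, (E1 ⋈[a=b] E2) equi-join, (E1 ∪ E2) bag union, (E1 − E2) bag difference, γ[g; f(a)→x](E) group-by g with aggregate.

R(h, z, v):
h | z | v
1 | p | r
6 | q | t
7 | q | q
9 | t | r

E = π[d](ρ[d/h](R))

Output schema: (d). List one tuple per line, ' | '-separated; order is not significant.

Row counts bottom-up:
  R → 4
  ρ[d/h](R) → 4
  π[d](ρ[d/h](R)) → 4

== RESULT ==
d
1
6
7
9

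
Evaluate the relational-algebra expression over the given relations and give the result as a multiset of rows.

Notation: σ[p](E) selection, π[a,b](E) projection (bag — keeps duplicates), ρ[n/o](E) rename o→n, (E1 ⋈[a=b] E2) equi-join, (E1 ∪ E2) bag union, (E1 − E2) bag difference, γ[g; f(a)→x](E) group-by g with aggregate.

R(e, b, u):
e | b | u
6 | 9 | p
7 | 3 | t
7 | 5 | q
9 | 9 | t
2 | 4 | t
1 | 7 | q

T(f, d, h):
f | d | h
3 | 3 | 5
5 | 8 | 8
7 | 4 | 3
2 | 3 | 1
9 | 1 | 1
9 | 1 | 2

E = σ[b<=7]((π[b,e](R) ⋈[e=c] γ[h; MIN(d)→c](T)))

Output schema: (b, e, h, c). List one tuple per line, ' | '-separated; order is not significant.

Row counts bottom-up:
  R → 6
  π[b,e](R) → 6
  T → 6
  γ[h; MIN(d)→c](T) → 5
  (π[b,e](R) ⋈[e=c] γ[h; MIN(d)→c](T)) → 2
  σ[b<=7]((π[b,e](R) ⋈[e=c] γ[h; MIN(d)→c](T))) → 2

== RESULT ==
b | e | h | c
7 | 1 | 1 | 1
7 | 1 | 2 | 1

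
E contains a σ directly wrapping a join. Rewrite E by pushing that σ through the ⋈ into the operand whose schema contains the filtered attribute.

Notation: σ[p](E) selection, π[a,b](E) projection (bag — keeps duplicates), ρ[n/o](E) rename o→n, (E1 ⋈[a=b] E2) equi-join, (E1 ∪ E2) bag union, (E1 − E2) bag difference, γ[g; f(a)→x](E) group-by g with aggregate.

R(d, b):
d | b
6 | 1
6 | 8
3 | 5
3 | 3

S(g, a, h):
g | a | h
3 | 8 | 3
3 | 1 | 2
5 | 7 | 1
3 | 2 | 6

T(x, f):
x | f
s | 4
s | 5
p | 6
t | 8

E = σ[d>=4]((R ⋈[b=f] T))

σ filters on d, owned by the left side.
E' = (σ[d>=4](R) ⋈[b=f] T)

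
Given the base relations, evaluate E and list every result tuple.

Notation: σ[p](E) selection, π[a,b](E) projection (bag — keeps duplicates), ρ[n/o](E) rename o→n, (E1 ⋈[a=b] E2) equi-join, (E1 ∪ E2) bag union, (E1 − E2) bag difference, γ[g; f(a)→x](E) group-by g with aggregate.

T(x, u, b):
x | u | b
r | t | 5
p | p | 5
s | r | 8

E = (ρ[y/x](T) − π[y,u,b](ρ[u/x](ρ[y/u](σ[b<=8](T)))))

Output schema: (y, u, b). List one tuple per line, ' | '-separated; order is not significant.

Per-node cardinality:
  T → 3
  ρ[y/x](T) → 3
  T → 3
  σ[b<=8](T) → 3
  ρ[y/u](σ[b<=8](T)) → 3
  ρ[u/x](ρ[y/u](σ[b<=8](T))) → 3
  π[y,u,b](ρ[u/x](ρ[y/u](σ[b<=8](T)))) → 3
  (ρ[y/x](T) − π[y,u,b](ρ[u/x](ρ[y/u](σ[b<=8](T))))) → 2

== RESULT ==
y | u | b
r | t | 5
s | r | 8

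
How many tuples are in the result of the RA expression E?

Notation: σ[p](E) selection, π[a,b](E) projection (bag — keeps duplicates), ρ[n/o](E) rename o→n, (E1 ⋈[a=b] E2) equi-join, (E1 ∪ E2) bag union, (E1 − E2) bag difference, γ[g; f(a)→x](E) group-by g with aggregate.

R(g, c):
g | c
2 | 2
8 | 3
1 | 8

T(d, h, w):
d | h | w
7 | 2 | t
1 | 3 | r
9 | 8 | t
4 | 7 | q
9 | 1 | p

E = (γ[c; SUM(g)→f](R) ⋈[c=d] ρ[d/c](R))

Stepwise |·|:
  R → 3
  γ[c; SUM(g)→f](R) → 3
  R → 3
  ρ[d/c](R) → 3
  (γ[c; SUM(g)→f](R) ⋈[c=d] ρ[d/c](R)) → 3

|E| = 3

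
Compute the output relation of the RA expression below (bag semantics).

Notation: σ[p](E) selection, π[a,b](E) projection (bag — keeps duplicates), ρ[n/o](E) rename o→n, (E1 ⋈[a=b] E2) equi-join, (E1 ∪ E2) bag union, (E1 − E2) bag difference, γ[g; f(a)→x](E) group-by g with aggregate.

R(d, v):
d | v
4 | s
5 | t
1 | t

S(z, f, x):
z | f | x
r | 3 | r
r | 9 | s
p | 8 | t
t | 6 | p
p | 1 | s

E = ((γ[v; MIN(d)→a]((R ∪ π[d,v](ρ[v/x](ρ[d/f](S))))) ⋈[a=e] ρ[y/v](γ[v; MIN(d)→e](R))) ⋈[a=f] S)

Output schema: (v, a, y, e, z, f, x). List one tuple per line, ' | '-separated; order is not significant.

Per-node cardinality:
  R → 3
  S → 5
  ρ[d/f](S) → 5
  ρ[v/x](ρ[d/f](S)) → 5
  π[d,v](ρ[v/x](ρ[d/f](S))) → 5
  (R ∪ π[d,v](ρ[v/x](ρ[d/f](S)))) → 8
  γ[v; MIN(d)→a]((R ∪ π[d,v](ρ[v/x](ρ[d/f](S))))) → 4
  R → 3
  γ[v; MIN(d)→e](R) → 2
  ρ[y/v](γ[v; MIN(d)→e](R)) → 2
  (γ[v; MIN(d)→a]((R ∪ π[d,v](ρ[v/x](ρ[d/f](S))))) ⋈[a=e] ρ[y/v](γ[v; MIN(d)→e](R))) → 2
  S → 5
  ((γ[v; MIN(d)→a]((R ∪ π[d,v](ρ[v/x](ρ[d/f](S))))) ⋈[a=e] ρ[y/v](γ[v; MIN(d)→e](R))) ⋈[a=f] S) → 2

== RESULT ==
v | a | y | e | z | f | x
s | 1 | t | 1 | p | 1 | s
t | 1 | t | 1 | p | 1 | s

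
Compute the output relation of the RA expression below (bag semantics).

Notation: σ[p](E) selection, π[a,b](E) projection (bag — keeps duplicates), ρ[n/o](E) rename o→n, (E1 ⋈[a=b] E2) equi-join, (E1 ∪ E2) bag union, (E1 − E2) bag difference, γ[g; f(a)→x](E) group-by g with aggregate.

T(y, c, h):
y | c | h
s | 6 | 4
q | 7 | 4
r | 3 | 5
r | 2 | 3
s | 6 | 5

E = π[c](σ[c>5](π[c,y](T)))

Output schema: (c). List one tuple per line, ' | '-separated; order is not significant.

Per-node cardinality:
  T → 5
  π[c,y](T) → 5
  σ[c>5](π[c,y](T)) → 3
  π[c](σ[c>5](π[c,y](T))) → 3

== RESULT ==
c
6
6
7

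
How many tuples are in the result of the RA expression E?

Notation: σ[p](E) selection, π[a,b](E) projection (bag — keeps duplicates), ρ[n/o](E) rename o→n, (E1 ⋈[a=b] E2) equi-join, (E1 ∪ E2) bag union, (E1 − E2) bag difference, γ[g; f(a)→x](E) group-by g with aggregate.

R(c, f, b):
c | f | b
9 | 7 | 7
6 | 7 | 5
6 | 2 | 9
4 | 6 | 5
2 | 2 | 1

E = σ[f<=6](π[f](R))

Subexpression sizes:
  R → 5
  π[f](R) → 5
  σ[f<=6](π[f](R)) → 3

|E| = 3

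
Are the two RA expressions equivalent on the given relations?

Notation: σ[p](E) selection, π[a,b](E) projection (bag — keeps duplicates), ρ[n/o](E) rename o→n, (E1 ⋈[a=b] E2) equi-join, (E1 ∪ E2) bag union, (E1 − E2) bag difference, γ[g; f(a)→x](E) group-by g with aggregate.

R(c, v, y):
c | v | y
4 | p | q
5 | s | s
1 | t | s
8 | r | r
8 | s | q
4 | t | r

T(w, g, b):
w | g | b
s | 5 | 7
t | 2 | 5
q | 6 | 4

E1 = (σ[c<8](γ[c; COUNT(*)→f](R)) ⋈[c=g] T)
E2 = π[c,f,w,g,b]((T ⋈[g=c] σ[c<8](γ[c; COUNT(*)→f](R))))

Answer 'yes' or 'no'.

E1 stepwise |·|:
  R → 6
  γ[c; COUNT(*)→f](R) → 4
  σ[c<8](γ[c; COUNT(*)→f](R)) → 3
  T → 3
  (σ[c<8](γ[c; COUNT(*)→f](R)) ⋈[c=g] T) → 1
E2 stepwise |·|:
  T → 3
  R → 6
  γ[c; COUNT(*)→f](R) → 4
  σ[c<8](γ[c; COUNT(*)→f](R)) → 3
  (T ⋈[g=c] σ[c<8](γ[c; COUNT(*)→f](R))) → 1
  π[c,f,w,g,b]((T ⋈[g=c] σ[c<8](γ[c; COUNT(*)→f](R)))) → 1

E1 and E2 produce the same multiset:
c | f | w | g | b
5 | 1 | s | 5 | 7

yes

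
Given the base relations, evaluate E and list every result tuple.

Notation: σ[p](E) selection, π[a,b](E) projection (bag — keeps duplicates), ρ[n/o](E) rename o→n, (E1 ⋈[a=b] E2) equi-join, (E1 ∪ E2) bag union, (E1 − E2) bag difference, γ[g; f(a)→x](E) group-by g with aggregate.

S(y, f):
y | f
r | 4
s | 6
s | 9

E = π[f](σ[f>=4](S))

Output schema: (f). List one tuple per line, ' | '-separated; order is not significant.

Per-node cardinality:
  S → 3
  σ[f>=4](S) → 3
  π[f](σ[f>=4](S)) → 3

== RESULT ==
f
4
6
9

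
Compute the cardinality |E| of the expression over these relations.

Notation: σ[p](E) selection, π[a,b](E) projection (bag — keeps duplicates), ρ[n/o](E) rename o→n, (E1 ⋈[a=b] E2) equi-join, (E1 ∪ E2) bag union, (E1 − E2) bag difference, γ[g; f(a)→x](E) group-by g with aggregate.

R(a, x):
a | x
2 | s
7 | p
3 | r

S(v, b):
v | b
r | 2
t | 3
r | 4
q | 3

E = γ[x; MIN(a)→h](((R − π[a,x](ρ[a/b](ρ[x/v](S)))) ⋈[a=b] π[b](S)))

Subexpression sizes:
  R → 3
  S → 4
  ρ[x/v](S) → 4
  ρ[a/b](ρ[x/v](S)) → 4
  π[a,x](ρ[a/b](ρ[x/v](S))) → 4
  (R − π[a,x](ρ[a/b](ρ[x/v](S)))) → 3
  S → 4
  π[b](S) → 4
  ((R − π[a,x](ρ[a/b](ρ[x/v](S)))) ⋈[a=b] π[b](S)) → 3
  γ[x; MIN(a)→h](((R − π[a,x](ρ[a/b](ρ[x/v](S)))) ⋈[a=b] π[b](S))) → 2

|E| = 2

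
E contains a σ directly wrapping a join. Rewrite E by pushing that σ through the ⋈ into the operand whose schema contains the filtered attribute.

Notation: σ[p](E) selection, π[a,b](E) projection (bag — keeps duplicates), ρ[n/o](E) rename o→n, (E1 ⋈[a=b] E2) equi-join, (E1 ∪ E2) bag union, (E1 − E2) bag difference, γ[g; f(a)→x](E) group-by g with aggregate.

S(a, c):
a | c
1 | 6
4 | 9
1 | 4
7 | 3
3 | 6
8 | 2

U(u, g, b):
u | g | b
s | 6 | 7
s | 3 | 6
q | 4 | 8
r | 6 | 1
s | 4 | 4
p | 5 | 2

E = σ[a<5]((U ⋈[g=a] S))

σ filters on a, owned by the right side.
E' = (U ⋈[g=a] σ[a<5](S))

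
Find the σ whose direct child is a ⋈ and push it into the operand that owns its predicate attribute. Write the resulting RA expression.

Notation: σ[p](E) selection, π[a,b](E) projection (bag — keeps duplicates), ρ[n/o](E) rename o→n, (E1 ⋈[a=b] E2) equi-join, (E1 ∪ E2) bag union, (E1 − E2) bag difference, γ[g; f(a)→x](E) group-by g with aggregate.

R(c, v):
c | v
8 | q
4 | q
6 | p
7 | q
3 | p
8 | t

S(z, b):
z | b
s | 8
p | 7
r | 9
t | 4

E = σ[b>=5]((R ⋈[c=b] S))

σ filters on b, owned by the right side.
E' = (R ⋈[c=b] σ[b>=5](S))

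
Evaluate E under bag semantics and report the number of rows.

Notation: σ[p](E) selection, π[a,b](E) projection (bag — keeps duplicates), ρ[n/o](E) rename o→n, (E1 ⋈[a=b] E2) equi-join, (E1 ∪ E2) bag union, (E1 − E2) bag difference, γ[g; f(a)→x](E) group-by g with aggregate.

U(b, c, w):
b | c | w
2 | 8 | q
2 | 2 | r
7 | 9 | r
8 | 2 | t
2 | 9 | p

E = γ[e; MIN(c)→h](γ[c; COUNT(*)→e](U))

Row counts bottom-up:
  U → 5
  γ[c; COUNT(*)→e](U) → 3
  γ[e; MIN(c)→h](γ[c; COUNT(*)→e](U)) → 2

|E| = 2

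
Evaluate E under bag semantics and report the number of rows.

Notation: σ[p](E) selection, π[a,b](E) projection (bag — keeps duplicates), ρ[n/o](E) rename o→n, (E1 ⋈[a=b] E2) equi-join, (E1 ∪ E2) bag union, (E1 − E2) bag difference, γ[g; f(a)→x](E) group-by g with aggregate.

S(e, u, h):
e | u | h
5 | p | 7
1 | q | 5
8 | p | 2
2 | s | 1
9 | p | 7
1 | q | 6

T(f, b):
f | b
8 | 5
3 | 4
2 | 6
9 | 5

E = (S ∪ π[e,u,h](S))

Row counts bottom-up:
  S → 6
  S → 6
  π[e,u,h](S) → 6
  (S ∪ π[e,u,h](S)) → 12

|E| = 12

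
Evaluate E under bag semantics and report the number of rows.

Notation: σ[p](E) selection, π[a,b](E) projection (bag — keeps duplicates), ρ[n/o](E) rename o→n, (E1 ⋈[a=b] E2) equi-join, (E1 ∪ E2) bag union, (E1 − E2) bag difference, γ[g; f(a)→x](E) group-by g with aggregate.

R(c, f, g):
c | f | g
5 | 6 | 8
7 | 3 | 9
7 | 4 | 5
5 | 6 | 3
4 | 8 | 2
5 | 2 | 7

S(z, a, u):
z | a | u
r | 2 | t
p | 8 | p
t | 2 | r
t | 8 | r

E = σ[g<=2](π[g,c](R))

Stepwise |·|:
  R → 6
  π[g,c](R) → 6
  σ[g<=2](π[g,c](R)) → 1

|E| = 1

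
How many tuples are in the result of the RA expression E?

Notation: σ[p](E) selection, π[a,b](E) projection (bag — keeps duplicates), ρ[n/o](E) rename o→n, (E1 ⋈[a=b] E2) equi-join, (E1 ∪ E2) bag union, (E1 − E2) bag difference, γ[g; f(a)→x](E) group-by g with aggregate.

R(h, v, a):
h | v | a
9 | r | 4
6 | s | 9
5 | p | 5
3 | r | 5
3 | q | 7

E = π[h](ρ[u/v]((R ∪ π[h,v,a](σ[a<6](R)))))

Row counts bottom-up:
  R → 5
  R → 5
  σ[a<6](R) → 3
  π[h,v,a](σ[a<6](R)) → 3
  (R ∪ π[h,v,a](σ[a<6](R))) → 8
  ρ[u/v]((R ∪ π[h,v,a](σ[a<6](R)))) → 8
  π[h](ρ[u/v]((R ∪ π[h,v,a](σ[a<6](R))))) → 8

|E| = 8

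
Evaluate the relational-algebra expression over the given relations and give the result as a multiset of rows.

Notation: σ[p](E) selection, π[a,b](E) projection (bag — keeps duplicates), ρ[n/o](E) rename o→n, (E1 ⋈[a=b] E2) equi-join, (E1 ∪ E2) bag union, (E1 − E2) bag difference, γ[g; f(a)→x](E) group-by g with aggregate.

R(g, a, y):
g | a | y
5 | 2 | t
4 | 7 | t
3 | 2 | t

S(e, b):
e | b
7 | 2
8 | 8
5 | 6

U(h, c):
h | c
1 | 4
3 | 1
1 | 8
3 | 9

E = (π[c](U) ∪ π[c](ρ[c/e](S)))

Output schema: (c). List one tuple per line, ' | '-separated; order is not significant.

Row counts bottom-up:
  U → 4
  π[c](U) → 4
  S → 3
  ρ[c/e](S) → 3
  π[c](ρ[c/e](S)) → 3
  (π[c](U) ∪ π[c](ρ[c/e](S))) → 7

== RESULT ==
c
1
4
5
7
8
8
9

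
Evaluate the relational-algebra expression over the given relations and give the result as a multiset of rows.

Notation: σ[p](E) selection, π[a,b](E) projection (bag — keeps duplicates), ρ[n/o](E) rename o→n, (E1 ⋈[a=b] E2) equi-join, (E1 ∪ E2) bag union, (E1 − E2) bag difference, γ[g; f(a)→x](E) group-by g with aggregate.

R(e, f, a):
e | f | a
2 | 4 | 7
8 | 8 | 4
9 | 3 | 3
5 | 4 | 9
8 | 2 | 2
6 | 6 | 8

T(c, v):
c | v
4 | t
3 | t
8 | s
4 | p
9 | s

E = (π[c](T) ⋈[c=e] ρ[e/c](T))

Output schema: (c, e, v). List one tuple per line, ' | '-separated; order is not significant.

Per-node cardinality:
  T → 5
  π[c](T) → 5
  T → 5
  ρ[e/c](T) → 5
  (π[c](T) ⋈[c=e] ρ[e/c](T)) → 7

== RESULT ==
c | e | v
3 | 3 | t
4 | 4 | p
4 | 4 | p
4 | 4 | t
4 | 4 | t
8 | 8 | s
9 | 9 | s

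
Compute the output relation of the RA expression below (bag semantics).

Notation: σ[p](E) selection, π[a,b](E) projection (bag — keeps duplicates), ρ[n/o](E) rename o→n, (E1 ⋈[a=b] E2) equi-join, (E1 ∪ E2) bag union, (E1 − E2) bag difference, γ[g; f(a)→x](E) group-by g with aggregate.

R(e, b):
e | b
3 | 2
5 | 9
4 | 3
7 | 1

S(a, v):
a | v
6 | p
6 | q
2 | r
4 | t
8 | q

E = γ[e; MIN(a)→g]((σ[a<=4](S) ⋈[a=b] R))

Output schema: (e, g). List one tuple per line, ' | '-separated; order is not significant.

Subexpression sizes:
  S → 5
  σ[a<=4](S) → 2
  R → 4
  (σ[a<=4](S) ⋈[a=b] R) → 1
  γ[e; MIN(a)→g]((σ[a<=4](S) ⋈[a=b] R)) → 1

== RESULT ==
e | g
3 | 2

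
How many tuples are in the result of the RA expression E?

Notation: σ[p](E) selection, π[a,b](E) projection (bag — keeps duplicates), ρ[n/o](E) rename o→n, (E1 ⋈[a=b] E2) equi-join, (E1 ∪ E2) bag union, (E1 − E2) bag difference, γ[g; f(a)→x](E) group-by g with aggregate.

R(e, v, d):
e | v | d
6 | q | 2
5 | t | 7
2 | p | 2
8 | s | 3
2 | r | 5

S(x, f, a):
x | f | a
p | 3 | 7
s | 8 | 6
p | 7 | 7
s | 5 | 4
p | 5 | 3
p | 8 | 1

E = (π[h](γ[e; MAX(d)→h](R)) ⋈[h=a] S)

Row counts bottom-up:
  R → 5
  γ[e; MAX(d)→h](R) → 4
  π[h](γ[e; MAX(d)→h](R)) → 4
  S → 6
  (π[h](γ[e; MAX(d)→h](R)) ⋈[h=a] S) → 3

|E| = 3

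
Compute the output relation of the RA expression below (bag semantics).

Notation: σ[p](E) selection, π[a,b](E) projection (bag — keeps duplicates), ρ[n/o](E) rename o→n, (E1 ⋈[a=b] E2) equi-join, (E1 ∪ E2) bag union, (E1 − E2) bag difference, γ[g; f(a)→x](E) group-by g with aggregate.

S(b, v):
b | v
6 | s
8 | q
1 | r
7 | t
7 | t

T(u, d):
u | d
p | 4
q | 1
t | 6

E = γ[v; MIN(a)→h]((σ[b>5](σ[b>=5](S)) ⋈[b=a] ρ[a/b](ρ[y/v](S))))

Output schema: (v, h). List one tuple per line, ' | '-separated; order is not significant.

Row counts bottom-up:
  S → 5
  σ[b>=5](S) → 4
  σ[b>5](σ[b>=5](S)) → 4
  S → 5
  ρ[y/v](S) → 5
  ρ[a/b](ρ[y/v](S)) → 5
  (σ[b>5](σ[b>=5](S)) ⋈[b=a] ρ[a/b](ρ[y/v](S))) → 6
  γ[v; MIN(a)→h]((σ[b>5](σ[b>=5](S)) ⋈[b=a] ρ[a/b](ρ[y/v](S)))) → 3

== RESULT ==
v | h
q | 8
s | 6
t | 7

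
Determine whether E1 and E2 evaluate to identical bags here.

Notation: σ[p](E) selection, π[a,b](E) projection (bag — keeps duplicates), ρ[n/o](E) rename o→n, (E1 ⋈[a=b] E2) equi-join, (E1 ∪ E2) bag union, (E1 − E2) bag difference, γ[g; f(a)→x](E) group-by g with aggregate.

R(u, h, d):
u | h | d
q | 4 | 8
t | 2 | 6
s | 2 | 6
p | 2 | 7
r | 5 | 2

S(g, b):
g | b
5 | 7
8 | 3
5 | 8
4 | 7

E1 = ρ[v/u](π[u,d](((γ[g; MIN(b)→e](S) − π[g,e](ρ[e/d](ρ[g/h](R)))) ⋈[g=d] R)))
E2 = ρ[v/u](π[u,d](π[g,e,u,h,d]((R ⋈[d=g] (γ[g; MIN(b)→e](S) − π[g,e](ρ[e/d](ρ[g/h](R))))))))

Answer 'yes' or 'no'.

E1 per-node cardinality:
  S → 4
  γ[g; MIN(b)→e](S) → 3
  R → 5
  ρ[g/h](R) → 5
  ρ[e/d](ρ[g/h](R)) → 5
  π[g,e](ρ[e/d](ρ[g/h](R))) → 5
  (γ[g; MIN(b)→e](S) − π[g,e](ρ[e/d](ρ[g/h](R)))) → 3
  R → 5
  ((γ[g; MIN(b)→e](S) − π[g,e](ρ[e/d](ρ[g/h](R)))) ⋈[g=d] R) → 1
  π[u,d](((γ[g; MIN(b)→e](S) − π[g,e](ρ[e/d](ρ[g/h](R)))) ⋈[g=d] R)) → 1
  ρ[v/u](π[u,d](((γ[g; MIN(b)→e](S) − π[g,e](ρ[e/d](ρ[g/h](R)))) ⋈[g=d] R))) → 1
E2 per-node cardinality:
  R → 5
  S → 4
  γ[g; MIN(b)→e](S) → 3
  R → 5
  ρ[g/h](R) → 5
  ρ[e/d](ρ[g/h](R)) → 5
  π[g,e](ρ[e/d](ρ[g/h](R))) → 5
  (γ[g; MIN(b)→e](S) − π[g,e](ρ[e/d](ρ[g/h](R)))) → 3
  (R ⋈[d=g] (γ[g; MIN(b)→e](S) − π[g,e](ρ[e/d](ρ[g/h](R))))) → 1
  π[g,e,u,h,d]((R ⋈[d=g] (γ[g; MIN(b)→e](S) − π[g,e](ρ[e/d](ρ[g/h](R)))))) → 1
  π[u,d](π[g,e,u,h,d]((R ⋈[d=g] (γ[g; MIN(b)→e](S) − π[g,e](ρ[e/d](ρ[g/h](R))))))) → 1
  ρ[v/u](π[u,d](π[g,e,u,h,d]((R ⋈[d=g] (γ[g; MIN(b)→e](S) − π[g,e](ρ[e/d](ρ[g/h](R)))))))) → 1

E1 and E2 produce the same multiset:
v | d
q | 8

yes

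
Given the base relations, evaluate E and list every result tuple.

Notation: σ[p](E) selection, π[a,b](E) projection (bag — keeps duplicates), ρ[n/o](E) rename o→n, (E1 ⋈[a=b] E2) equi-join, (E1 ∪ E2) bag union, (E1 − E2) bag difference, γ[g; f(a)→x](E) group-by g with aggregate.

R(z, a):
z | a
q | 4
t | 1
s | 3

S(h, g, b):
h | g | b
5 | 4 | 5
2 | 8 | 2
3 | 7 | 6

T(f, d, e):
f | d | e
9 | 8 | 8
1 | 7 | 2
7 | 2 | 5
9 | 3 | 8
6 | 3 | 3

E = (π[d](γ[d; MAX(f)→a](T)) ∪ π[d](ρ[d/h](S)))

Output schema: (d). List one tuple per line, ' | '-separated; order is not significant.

Stepwise |·|:
  T → 5
  γ[d; MAX(f)→a](T) → 4
  π[d](γ[d; MAX(f)→a](T)) → 4
  S → 3
  ρ[d/h](S) → 3
  π[d](ρ[d/h](S)) → 3
  (π[d](γ[d; MAX(f)→a](T)) ∪ π[d](ρ[d/h](S))) → 7

== RESULT ==
d
2
2
3
3
5
7
8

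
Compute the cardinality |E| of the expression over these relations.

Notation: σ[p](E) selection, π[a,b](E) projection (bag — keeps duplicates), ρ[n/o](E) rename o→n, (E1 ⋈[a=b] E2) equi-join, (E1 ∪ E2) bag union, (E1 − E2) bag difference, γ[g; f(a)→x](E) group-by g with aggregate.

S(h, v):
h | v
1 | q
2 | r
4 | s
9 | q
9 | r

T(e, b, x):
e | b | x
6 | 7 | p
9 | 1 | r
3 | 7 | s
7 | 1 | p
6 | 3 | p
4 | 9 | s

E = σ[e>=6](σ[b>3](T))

Stepwise |·|:
  T → 6
  σ[b>3](T) → 3
  σ[e>=6](σ[b>3](T)) → 1

|E| = 1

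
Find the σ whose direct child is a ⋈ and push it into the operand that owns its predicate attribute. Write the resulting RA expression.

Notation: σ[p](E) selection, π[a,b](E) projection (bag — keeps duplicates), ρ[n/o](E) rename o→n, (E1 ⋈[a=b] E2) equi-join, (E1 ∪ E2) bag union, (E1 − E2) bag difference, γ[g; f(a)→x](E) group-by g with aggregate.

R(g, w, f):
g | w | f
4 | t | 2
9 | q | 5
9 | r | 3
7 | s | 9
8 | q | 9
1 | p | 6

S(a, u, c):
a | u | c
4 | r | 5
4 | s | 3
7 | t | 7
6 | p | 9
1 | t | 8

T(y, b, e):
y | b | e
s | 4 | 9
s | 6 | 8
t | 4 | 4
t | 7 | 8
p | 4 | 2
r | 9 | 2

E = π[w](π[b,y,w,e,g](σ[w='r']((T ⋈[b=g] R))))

σ filters on w, owned by the right side.
E' = π[w](π[b,y,w,e,g]((T ⋈[b=g] σ[w='r'](R))))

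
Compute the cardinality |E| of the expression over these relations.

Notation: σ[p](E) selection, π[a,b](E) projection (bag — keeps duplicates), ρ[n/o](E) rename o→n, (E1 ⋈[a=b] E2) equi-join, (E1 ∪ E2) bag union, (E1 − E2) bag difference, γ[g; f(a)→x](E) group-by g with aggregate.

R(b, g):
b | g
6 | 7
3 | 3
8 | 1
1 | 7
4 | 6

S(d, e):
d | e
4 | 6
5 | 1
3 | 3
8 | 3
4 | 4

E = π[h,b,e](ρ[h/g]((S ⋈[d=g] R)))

Row counts bottom-up:
  S → 5
  R → 5
  (S ⋈[d=g] R) → 1
  ρ[h/g]((S ⋈[d=g] R)) → 1
  π[h,b,e](ρ[h/g]((S ⋈[d=g] R))) → 1

|E| = 1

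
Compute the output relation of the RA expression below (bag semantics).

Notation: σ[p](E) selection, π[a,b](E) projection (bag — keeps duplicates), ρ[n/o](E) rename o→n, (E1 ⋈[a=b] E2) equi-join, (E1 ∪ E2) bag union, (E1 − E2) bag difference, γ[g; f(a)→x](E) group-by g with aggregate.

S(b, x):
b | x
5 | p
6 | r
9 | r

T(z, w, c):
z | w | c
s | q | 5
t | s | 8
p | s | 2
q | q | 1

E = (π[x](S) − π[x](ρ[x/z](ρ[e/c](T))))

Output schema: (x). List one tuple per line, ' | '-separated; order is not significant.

Stepwise |·|:
  S → 3
  π[x](S) → 3
  T → 4
  ρ[e/c](T) → 4
  ρ[x/z](ρ[e/c](T)) → 4
  π[x](ρ[x/z](ρ[e/c](T))) → 4
  (π[x](S) − π[x](ρ[x/z](ρ[e/c](T)))) → 2

== RESULT ==
x
r
r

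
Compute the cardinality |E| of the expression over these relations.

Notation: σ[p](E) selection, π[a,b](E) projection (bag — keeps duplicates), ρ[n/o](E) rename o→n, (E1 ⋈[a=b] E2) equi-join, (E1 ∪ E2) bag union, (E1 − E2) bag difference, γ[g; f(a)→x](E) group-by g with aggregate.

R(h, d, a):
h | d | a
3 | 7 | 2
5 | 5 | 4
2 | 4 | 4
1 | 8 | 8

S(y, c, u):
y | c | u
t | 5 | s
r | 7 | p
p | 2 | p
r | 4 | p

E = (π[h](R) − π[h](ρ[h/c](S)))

Stepwise |·|:
  R → 4
  π[h](R) → 4
  S → 4
  ρ[h/c](S) → 4
  π[h](ρ[h/c](S)) → 4
  (π[h](R) − π[h](ρ[h/c](S))) → 2

|E| = 2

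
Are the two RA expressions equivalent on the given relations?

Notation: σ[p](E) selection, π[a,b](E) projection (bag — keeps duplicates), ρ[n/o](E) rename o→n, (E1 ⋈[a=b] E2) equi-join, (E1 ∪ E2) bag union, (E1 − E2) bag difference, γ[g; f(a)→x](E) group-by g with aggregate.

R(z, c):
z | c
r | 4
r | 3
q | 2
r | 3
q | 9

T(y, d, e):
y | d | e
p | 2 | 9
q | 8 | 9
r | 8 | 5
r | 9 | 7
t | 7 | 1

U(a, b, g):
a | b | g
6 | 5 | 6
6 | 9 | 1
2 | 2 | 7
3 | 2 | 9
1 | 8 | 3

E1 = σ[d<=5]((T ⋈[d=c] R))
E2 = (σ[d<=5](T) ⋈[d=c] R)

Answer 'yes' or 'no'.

E1 row counts bottom-up:
  T → 5
  R → 5
  (T ⋈[d=c] R) → 2
  σ[d<=5]((T ⋈[d=c] R)) → 1
E2 row counts bottom-up:
  T → 5
  σ[d<=5](T) → 1
  R → 5
  (σ[d<=5](T) ⋈[d=c] R) → 1

E1 and E2 produce the same multiset:
y | d | e | z | c
p | 2 | 9 | q | 2

yes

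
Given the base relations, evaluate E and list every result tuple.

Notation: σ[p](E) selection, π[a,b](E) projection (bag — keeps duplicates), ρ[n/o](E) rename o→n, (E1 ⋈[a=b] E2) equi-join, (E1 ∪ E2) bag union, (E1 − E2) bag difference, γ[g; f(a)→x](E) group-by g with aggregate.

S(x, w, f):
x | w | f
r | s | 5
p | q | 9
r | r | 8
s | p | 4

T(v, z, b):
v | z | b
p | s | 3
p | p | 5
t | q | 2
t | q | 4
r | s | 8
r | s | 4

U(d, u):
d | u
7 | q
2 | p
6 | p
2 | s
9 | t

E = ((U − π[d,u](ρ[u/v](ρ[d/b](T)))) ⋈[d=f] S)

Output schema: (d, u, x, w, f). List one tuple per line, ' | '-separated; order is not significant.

Row counts bottom-up:
  U → 5
  T → 6
  ρ[d/b](T) → 6
  ρ[u/v](ρ[d/b](T)) → 6
  π[d,u](ρ[u/v](ρ[d/b](T))) → 6
  (U − π[d,u](ρ[u/v](ρ[d/b](T)))) → 5
  S → 4
  ((U − π[d,u](ρ[u/v](ρ[d/b](T)))) ⋈[d=f] S) → 1

== RESULT ==
d | u | x | w | f
9 | t | p | q | 9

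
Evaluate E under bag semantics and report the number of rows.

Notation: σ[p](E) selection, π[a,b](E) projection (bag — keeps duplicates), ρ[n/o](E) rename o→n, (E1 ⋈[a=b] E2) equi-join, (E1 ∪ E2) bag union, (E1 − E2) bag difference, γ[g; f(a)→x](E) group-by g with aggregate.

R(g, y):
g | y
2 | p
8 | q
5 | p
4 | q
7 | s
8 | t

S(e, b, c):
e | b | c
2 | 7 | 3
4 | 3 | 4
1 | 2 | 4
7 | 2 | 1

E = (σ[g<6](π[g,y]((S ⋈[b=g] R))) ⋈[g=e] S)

Stepwise |·|:
  S → 4
  R → 6
  (S ⋈[b=g] R) → 3
  π[g,y]((S ⋈[b=g] R)) → 3
  σ[g<6](π[g,y]((S ⋈[b=g] R))) → 2
  S → 4
  (σ[g<6](π[g,y]((S ⋈[b=g] R))) ⋈[g=e] S) → 2

|E| = 2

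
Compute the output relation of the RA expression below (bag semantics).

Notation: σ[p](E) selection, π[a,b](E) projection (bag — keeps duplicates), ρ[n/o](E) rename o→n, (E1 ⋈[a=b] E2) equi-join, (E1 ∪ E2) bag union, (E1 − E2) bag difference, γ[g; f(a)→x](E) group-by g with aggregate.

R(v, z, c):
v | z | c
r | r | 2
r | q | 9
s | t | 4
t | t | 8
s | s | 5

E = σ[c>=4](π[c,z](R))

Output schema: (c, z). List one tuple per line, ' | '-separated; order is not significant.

Subexpression sizes:
  R → 5
  π[c,z](R) → 5
  σ[c>=4](π[c,z](R)) → 4

== RESULT ==
c | z
4 | t
5 | s
8 | t
9 | q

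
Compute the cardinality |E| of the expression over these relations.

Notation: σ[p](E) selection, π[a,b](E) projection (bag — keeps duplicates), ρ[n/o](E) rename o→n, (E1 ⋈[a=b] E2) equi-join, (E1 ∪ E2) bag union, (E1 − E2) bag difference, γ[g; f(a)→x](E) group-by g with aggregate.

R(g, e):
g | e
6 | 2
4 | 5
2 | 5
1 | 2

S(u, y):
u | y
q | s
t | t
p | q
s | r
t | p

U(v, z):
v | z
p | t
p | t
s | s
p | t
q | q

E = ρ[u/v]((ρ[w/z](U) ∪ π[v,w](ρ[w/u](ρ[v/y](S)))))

Per-node cardinality:
  U → 5
  ρ[w/z](U) → 5
  S → 5
  ρ[v/y](S) → 5
  ρ[w/u](ρ[v/y](S)) → 5
  π[v,w](ρ[w/u](ρ[v/y](S))) → 5
  (ρ[w/z](U) ∪ π[v,w](ρ[w/u](ρ[v/y](S)))) → 10
  ρ[u/v]((ρ[w/z](U) ∪ π[v,w](ρ[w/u](ρ[v/y](S))))) → 10

|E| = 10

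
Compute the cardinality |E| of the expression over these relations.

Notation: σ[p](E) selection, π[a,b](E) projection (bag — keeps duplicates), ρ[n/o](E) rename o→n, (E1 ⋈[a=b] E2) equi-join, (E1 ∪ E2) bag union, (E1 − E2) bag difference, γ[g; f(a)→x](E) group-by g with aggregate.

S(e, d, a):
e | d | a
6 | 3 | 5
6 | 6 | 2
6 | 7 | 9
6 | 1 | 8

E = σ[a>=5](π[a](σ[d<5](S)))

Per-node cardinality:
  S → 4
  σ[d<5](S) → 2
  π[a](σ[d<5](S)) → 2
  σ[a>=5](π[a](σ[d<5](S))) → 2

|E| = 2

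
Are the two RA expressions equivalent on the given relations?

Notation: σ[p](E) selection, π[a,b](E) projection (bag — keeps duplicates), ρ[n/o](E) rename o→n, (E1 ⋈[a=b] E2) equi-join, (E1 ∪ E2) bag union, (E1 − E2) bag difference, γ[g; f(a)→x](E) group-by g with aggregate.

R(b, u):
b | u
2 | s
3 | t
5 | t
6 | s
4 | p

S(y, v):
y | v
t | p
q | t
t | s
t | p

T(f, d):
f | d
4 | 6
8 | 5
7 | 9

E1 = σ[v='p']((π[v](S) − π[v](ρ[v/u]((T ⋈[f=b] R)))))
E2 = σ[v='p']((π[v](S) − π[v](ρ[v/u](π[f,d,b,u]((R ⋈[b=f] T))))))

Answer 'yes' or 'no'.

E1 per-node cardinality:
  S → 4
  π[v](S) → 4
  T → 3
  R → 5
  (T ⋈[f=b] R) → 1
  ρ[v/u]((T ⋈[f=b] R)) → 1
  π[v](ρ[v/u]((T ⋈[f=b] R))) → 1
  (π[v](S) − π[v](ρ[v/u]((T ⋈[f=b] R)))) → 3
  σ[v='p']((π[v](S) − π[v](ρ[v/u]((T ⋈[f=b] R))))) → 1
E2 per-node cardinality:
  S → 4
  π[v](S) → 4
  R → 5
  T → 3
  (R ⋈[b=f] T) → 1
  π[f,d,b,u]((R ⋈[b=f] T)) → 1
  ρ[v/u](π[f,d,b,u]((R ⋈[b=f] T))) → 1
  π[v](ρ[v/u](π[f,d,b,u]((R ⋈[b=f] T)))) → 1
  (π[v](S) − π[v](ρ[v/u](π[f,d,b,u]((R ⋈[b=f] T))))) → 3
  σ[v='p']((π[v](S) − π[v](ρ[v/u](π[f,d,b,u]((R ⋈[b=f] T)))))) → 1

E1 and E2 produce the same multiset:
v
p

yes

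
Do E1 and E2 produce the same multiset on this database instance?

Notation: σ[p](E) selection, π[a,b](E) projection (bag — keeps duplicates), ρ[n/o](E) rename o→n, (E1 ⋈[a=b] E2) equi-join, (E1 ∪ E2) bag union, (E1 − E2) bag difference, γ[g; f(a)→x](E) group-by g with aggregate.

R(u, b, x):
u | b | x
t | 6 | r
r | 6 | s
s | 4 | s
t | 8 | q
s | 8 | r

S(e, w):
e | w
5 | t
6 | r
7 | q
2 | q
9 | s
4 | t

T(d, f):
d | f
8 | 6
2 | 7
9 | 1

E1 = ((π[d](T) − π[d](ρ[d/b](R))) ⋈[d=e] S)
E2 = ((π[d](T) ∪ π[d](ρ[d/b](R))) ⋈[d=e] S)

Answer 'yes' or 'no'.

E1 stepwise |·|:
  T → 3
  π[d](T) → 3
  R → 5
  ρ[d/b](R) → 5
  π[d](ρ[d/b](R)) → 5
  (π[d](T) − π[d](ρ[d/b](R))) → 2
  S → 6
  ((π[d](T) − π[d](ρ[d/b](R))) ⋈[d=e] S) → 2
E2 stepwise |·|:
  T → 3
  π[d](T) → 3
  R → 5
  ρ[d/b](R) → 5
  π[d](ρ[d/b](R)) → 5
  (π[d](T) ∪ π[d](ρ[d/b](R))) → 8
  S → 6
  ((π[d](T) ∪ π[d](ρ[d/b](R))) ⋈[d=e] S) → 5

E1 result:
d | e | w
2 | 2 | q
9 | 9 | s
E2 result:
d | e | w
2 | 2 | q
4 | 4 | t
6 | 6 | r
6 | 6 | r
9 | 9 | s
Witness: (6, 6, 'r') appears 0× in E1 but 2× in E2.

no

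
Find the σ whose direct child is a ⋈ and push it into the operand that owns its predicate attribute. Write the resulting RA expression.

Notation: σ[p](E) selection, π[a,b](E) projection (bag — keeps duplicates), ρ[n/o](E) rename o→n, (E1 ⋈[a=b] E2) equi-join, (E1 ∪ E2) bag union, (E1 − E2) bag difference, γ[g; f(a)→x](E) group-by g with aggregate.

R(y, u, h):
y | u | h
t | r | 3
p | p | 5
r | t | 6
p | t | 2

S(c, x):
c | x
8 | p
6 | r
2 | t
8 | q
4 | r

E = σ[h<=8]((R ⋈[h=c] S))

σ filters on h, owned by the left side.
E' = (σ[h<=8](R) ⋈[h=c] S)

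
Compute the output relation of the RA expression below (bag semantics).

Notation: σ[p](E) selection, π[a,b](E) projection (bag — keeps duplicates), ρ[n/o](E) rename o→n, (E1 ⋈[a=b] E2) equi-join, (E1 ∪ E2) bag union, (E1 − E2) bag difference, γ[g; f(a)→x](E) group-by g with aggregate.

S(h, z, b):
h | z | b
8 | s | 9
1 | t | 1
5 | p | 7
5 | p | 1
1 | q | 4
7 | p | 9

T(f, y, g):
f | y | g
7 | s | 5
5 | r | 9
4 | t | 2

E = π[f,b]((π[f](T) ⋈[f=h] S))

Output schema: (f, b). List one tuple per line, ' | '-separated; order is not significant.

Stepwise |·|:
  T → 3
  π[f](T) → 3
  S → 6
  (π[f](T) ⋈[f=h] S) → 3
  π[f,b]((π[f](T) ⋈[f=h] S)) → 3

== RESULT ==
f | b
5 | 1
5 | 7
7 | 9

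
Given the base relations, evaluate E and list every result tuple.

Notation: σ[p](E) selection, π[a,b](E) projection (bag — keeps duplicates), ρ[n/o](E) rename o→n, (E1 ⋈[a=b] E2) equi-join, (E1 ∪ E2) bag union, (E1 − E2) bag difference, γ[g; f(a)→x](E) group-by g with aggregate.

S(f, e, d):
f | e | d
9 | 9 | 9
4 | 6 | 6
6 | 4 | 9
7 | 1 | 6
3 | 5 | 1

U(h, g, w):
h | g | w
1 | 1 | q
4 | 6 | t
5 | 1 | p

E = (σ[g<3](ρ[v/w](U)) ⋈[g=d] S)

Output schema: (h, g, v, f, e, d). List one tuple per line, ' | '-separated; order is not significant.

Subexpression sizes:
  U → 3
  ρ[v/w](U) → 3
  σ[g<3](ρ[v/w](U)) → 2
  S → 5
  (σ[g<3](ρ[v/w](U)) ⋈[g=d] S) → 2

== RESULT ==
h | g | v | f | e | d
1 | 1 | q | 3 | 5 | 1
5 | 1 | p | 3 | 5 | 1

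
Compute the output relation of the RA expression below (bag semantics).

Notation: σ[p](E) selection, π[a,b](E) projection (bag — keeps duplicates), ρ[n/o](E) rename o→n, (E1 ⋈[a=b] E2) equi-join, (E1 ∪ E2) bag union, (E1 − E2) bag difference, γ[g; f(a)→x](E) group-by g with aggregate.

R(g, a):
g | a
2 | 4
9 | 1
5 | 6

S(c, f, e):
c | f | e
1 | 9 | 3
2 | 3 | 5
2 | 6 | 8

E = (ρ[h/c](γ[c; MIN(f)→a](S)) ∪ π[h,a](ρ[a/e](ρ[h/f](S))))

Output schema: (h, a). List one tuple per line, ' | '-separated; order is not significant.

Row counts bottom-up:
  S → 3
  γ[c; MIN(f)→a](S) → 2
  ρ[h/c](γ[c; MIN(f)→a](S)) → 2
  S → 3
  ρ[h/f](S) → 3
  ρ[a/e](ρ[h/f](S)) → 3
  π[h,a](ρ[a/e](ρ[h/f](S))) → 3
  (ρ[h/c](γ[c; MIN(f)→a](S)) ∪ π[h,a](ρ[a/e](ρ[h/f](S)))) → 5

== RESULT ==
h | a
1 | 9
2 | 3
3 | 5
6 | 8
9 | 3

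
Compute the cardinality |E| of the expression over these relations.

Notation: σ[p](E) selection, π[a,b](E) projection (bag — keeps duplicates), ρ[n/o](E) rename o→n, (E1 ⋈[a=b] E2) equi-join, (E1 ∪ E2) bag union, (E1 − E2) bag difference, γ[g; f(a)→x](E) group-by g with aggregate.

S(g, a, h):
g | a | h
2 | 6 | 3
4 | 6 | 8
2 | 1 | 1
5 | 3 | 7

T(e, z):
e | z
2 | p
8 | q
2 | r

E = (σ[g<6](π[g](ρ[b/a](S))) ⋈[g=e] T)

Stepwise |·|:
  S → 4
  ρ[b/a](S) → 4
  π[g](ρ[b/a](S)) → 4
  σ[g<6](π[g](ρ[b/a](S))) → 4
  T → 3
  (σ[g<6](π[g](ρ[b/a](S))) ⋈[g=e] T) → 4

|E| = 4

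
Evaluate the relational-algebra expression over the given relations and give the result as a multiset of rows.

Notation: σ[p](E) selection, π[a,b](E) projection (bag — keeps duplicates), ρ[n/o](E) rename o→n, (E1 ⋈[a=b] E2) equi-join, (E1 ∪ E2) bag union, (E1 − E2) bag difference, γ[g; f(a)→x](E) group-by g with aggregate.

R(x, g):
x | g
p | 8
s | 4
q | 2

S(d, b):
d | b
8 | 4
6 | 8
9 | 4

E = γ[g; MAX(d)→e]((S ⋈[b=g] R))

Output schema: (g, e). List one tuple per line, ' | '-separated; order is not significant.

Row counts bottom-up:
  S → 3
  R → 3
  (S ⋈[b=g] R) → 3
  γ[g; MAX(d)→e]((S ⋈[b=g] R)) → 2

== RESULT ==
g | e
4 | 9
8 | 6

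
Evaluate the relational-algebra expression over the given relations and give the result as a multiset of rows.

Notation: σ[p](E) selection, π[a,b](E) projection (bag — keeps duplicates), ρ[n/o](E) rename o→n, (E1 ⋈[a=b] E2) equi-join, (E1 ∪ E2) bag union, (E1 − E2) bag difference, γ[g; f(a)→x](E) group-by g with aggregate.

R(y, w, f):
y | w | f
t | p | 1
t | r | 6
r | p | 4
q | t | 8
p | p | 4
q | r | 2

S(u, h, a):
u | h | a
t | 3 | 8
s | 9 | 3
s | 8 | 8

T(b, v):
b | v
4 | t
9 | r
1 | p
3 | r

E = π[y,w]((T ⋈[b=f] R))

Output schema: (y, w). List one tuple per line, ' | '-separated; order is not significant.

Per-node cardinality:
  T → 4
  R → 6
  (T ⋈[b=f] R) → 3
  π[y,w]((T ⋈[b=f] R)) → 3

== RESULT ==
y | w
p | p
r | p
t | p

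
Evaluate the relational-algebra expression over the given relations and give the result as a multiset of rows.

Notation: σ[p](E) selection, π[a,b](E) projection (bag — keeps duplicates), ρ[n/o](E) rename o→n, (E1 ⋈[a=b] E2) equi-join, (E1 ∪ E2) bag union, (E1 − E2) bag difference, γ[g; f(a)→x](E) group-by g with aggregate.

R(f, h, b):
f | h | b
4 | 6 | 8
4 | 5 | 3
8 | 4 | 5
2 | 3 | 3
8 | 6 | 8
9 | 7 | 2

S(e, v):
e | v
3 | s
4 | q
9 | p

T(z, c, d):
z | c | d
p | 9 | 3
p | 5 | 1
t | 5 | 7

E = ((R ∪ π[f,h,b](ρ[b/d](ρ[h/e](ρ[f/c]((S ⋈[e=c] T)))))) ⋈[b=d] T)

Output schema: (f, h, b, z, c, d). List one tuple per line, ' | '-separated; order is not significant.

Per-node cardinality:
  R → 6
  S → 3
  T → 3
  (S ⋈[e=c] T) → 1
  ρ[f/c]((S ⋈[e=c] T)) → 1
  ρ[h/e](ρ[f/c]((S ⋈[e=c] T))) → 1
  ρ[b/d](ρ[h/e](ρ[f/c]((S ⋈[e=c] T)))) → 1
  π[f,h,b](ρ[b/d](ρ[h/e](ρ[f/c]((S ⋈[e=c] T))))) → 1
  (R ∪ π[f,h,b](ρ[b/d](ρ[h/e](ρ[f/c]((S ⋈[e=c] T)))))) → 7
  T → 3
  ((R ∪ π[f,h,b](ρ[b/d](ρ[h/e](ρ[f/c]((S ⋈[e=c] T)))))) ⋈[b=d] T) → 3

== RESULT ==
f | h | b | z | c | d
2 | 3 | 3 | p | 9 | 3
4 | 5 | 3 | p | 9 | 3
9 | 9 | 3 | p | 9 | 3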